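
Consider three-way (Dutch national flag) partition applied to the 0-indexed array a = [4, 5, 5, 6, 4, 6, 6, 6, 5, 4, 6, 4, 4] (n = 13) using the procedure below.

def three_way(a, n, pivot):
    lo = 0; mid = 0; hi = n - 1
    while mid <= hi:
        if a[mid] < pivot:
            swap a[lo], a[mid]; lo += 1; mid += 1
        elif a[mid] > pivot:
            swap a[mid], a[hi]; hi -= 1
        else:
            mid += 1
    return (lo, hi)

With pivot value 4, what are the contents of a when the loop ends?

[4, 4, 4, 4, 4, 6, 6, 5, 6, 6, 6, 5, 5]

pivot = 4; lo=0, mid=0, hi=12
a[mid]=4=4: mid=1
a[mid]=5>4: swap a[1],a[12]; hi=11 → [4, 4, 5, 6, 4, 6, 6, 6, 5, 4, 6, 4, 5]
a[mid]=4=4: mid=2
a[mid]=5>4: swap a[2],a[11]; hi=10 → [4, 4, 4, 6, 4, 6, 6, 6, 5, 4, 6, 5, 5]
a[mid]=4=4: mid=3
a[mid]=6>4: swap a[3],a[10]; hi=9 → [4, 4, 4, 6, 4, 6, 6, 6, 5, 4, 6, 5, 5]
a[mid]=6>4: swap a[3],a[9]; hi=8 → [4, 4, 4, 4, 4, 6, 6, 6, 5, 6, 6, 5, 5]
a[mid]=4=4: mid=4
a[mid]=4=4: mid=5
a[mid]=6>4: swap a[5],a[8]; hi=7 → [4, 4, 4, 4, 4, 5, 6, 6, 6, 6, 6, 5, 5]
a[mid]=5>4: swap a[5],a[7]; hi=6 → [4, 4, 4, 4, 4, 6, 6, 5, 6, 6, 6, 5, 5]
a[mid]=6>4: swap a[5],a[6]; hi=5 → [4, 4, 4, 4, 4, 6, 6, 5, 6, 6, 6, 5, 5]
a[mid]=6>4: swap a[5],a[5]; hi=4 → [4, 4, 4, 4, 4, 6, 6, 5, 6, 6, 6, 5, 5]
end: lo=0, hi=4; a = [4, 4, 4, 4, 4, 6, 6, 5, 6, 6, 6, 5, 5]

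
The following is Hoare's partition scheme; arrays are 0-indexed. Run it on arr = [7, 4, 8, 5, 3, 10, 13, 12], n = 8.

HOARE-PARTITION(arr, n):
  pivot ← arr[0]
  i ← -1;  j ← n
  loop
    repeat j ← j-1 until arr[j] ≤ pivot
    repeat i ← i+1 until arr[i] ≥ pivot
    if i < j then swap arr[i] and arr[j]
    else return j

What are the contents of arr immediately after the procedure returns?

pivot = arr[0] = 7; i = -1, j = 8
j→4 (arr[4]=3≤7), i→0 (arr[0]=7≥7); i<j, swap → [3, 4, 8, 5, 7, 10, 13, 12]
j→3 (arr[3]=5≤7), i→2 (arr[2]=8≥7); i<j, swap → [3, 4, 5, 8, 7, 10, 13, 12]
j→2, i→3; i≥j, return j=2. arr = [3, 4, 5, 8, 7, 10, 13, 12]

[3, 4, 5, 8, 7, 10, 13, 12]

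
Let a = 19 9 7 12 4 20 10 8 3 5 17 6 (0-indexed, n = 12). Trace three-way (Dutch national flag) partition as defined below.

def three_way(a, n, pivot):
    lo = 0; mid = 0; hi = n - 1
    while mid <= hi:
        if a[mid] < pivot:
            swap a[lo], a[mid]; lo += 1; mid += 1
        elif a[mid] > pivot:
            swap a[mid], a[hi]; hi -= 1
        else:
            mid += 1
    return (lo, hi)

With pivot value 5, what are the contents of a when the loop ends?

pivot = 5; lo=0, mid=0, hi=11
a[mid]=19>5: swap a[0],a[11]; hi=10 → 6 9 7 12 4 20 10 8 3 5 17 19
a[mid]=6>5: swap a[0],a[10]; hi=9 → 17 9 7 12 4 20 10 8 3 5 6 19
a[mid]=17>5: swap a[0],a[9]; hi=8 → 5 9 7 12 4 20 10 8 3 17 6 19
a[mid]=5=5: mid=1
a[mid]=9>5: swap a[1],a[8]; hi=7 → 5 3 7 12 4 20 10 8 9 17 6 19
a[mid]=3<5: swap a[0],a[1]; lo=1,mid=2 → 3 5 7 12 4 20 10 8 9 17 6 19
a[mid]=7>5: swap a[2],a[7]; hi=6 → 3 5 8 12 4 20 10 7 9 17 6 19
a[mid]=8>5: swap a[2],a[6]; hi=5 → 3 5 10 12 4 20 8 7 9 17 6 19
a[mid]=10>5: swap a[2],a[5]; hi=4 → 3 5 20 12 4 10 8 7 9 17 6 19
a[mid]=20>5: swap a[2],a[4]; hi=3 → 3 5 4 12 20 10 8 7 9 17 6 19
a[mid]=4<5: swap a[1],a[2]; lo=2,mid=3 → 3 4 5 12 20 10 8 7 9 17 6 19
a[mid]=12>5: swap a[3],a[3]; hi=2 → 3 4 5 12 20 10 8 7 9 17 6 19
end: lo=2, hi=2; a = 3 4 5 12 20 10 8 7 9 17 6 19

3 4 5 12 20 10 8 7 9 17 6 19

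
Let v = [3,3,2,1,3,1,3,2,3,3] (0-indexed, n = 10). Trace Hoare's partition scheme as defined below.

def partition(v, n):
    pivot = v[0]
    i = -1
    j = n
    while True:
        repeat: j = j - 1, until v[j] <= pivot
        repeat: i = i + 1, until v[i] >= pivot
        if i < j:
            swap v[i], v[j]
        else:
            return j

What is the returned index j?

pivot = v[0] = 3; i = -1, j = 10
j→9 (v[9]=3≤3), i→0 (v[0]=3≥3); i<j, swap → [3,3,2,1,3,1,3,2,3,3]
j→8 (v[8]=3≤3), i→1 (v[1]=3≥3); i<j, swap → [3,3,2,1,3,1,3,2,3,3]
j→7 (v[7]=2≤3), i→4 (v[4]=3≥3); i<j, swap → [3,3,2,1,2,1,3,3,3,3]
j→6, i→6; i≥j, return j=6. v = [3,3,2,1,2,1,3,3,3,3]

6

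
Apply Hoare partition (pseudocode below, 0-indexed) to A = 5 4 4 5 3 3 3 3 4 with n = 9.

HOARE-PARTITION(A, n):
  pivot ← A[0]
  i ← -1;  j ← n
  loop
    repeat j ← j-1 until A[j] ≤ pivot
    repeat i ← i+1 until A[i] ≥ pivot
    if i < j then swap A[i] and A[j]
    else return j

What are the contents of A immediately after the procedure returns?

4 4 4 3 3 3 3 5 5

pivot=5
j stops at 8 (4), i stops at 0 (5); swap ⇒ 4 4 4 5 3 3 3 3 5
j stops at 7 (3), i stops at 3 (5); swap ⇒ 4 4 4 3 3 3 3 5 5
j stops at 6, i stops at 7; i≥j ⇒ return 6. A=4 4 4 3 3 3 3 5 5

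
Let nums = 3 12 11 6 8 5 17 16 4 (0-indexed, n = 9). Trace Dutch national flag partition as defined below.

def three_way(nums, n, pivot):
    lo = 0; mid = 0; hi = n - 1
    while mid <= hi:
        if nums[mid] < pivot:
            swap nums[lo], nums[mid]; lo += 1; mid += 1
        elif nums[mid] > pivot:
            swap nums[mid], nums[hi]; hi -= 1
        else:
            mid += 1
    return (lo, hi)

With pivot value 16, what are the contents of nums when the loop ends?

3 12 11 6 8 5 4 16 17

pivot = 16; lo=0, mid=0, hi=8
nums[mid]=3<16: swap nums[0],nums[0]; lo=1,mid=1 → 3 12 11 6 8 5 17 16 4
nums[mid]=12<16: swap nums[1],nums[1]; lo=2,mid=2 → 3 12 11 6 8 5 17 16 4
nums[mid]=11<16: swap nums[2],nums[2]; lo=3,mid=3 → 3 12 11 6 8 5 17 16 4
nums[mid]=6<16: swap nums[3],nums[3]; lo=4,mid=4 → 3 12 11 6 8 5 17 16 4
nums[mid]=8<16: swap nums[4],nums[4]; lo=5,mid=5 → 3 12 11 6 8 5 17 16 4
nums[mid]=5<16: swap nums[5],nums[5]; lo=6,mid=6 → 3 12 11 6 8 5 17 16 4
nums[mid]=17>16: swap nums[6],nums[8]; hi=7 → 3 12 11 6 8 5 4 16 17
nums[mid]=4<16: swap nums[6],nums[6]; lo=7,mid=7 → 3 12 11 6 8 5 4 16 17
nums[mid]=16=16: mid=8
end: lo=7, hi=7; nums = 3 12 11 6 8 5 4 16 17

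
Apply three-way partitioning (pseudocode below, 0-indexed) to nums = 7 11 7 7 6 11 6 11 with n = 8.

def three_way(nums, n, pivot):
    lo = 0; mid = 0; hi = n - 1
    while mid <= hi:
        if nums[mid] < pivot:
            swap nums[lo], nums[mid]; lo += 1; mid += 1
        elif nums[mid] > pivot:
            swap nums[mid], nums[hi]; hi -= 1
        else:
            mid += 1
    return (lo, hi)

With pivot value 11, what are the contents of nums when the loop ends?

7 7 7 6 6 11 11 11

pivot = 11; lo=0, mid=0, hi=7
nums[mid]=7<11: swap nums[0],nums[0]; lo=1,mid=1 → 7 11 7 7 6 11 6 11
nums[mid]=11=11: mid=2
nums[mid]=7<11: swap nums[1],nums[2]; lo=2,mid=3 → 7 7 11 7 6 11 6 11
nums[mid]=7<11: swap nums[2],nums[3]; lo=3,mid=4 → 7 7 7 11 6 11 6 11
nums[mid]=6<11: swap nums[3],nums[4]; lo=4,mid=5 → 7 7 7 6 11 11 6 11
nums[mid]=11=11: mid=6
nums[mid]=6<11: swap nums[4],nums[6]; lo=5,mid=7 → 7 7 7 6 6 11 11 11
nums[mid]=11=11: mid=8
end: lo=5, hi=7; nums = 7 7 7 6 6 11 11 11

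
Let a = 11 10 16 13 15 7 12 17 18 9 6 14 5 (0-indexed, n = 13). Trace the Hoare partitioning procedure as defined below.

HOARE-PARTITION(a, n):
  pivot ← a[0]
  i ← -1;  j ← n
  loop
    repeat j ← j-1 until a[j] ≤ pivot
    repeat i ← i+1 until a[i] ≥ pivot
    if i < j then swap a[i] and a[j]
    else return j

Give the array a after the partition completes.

pivot = a[0] = 11; i = -1, j = 13
j→12 (a[12]=5≤11), i→0 (a[0]=11≥11); i<j, swap → 5 10 16 13 15 7 12 17 18 9 6 14 11
j→10 (a[10]=6≤11), i→2 (a[2]=16≥11); i<j, swap → 5 10 6 13 15 7 12 17 18 9 16 14 11
j→9 (a[9]=9≤11), i→3 (a[3]=13≥11); i<j, swap → 5 10 6 9 15 7 12 17 18 13 16 14 11
j→5 (a[5]=7≤11), i→4 (a[4]=15≥11); i<j, swap → 5 10 6 9 7 15 12 17 18 13 16 14 11
j→4, i→5; i≥j, return j=4. a = 5 10 6 9 7 15 12 17 18 13 16 14 11

5 10 6 9 7 15 12 17 18 13 16 14 11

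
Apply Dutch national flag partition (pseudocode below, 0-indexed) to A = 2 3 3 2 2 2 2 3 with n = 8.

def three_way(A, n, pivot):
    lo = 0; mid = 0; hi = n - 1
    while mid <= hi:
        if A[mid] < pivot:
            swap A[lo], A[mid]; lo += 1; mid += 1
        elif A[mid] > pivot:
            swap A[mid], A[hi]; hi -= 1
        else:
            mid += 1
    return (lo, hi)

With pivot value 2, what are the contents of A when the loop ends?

2 2 2 2 2 3 3 3

lo=0 mid=0 hi=7
2=2: mid=1
3>2: swap(1,7), hi=6 ⇒ 2 3 3 2 2 2 2 3
3>2: swap(1,6), hi=5 ⇒ 2 2 3 2 2 2 3 3
2=2: mid=2
3>2: swap(2,5), hi=4 ⇒ 2 2 2 2 2 3 3 3
2=2: mid=3
2=2: mid=4
2=2: mid=5
done. lo=0 hi=4; A=2 2 2 2 2 3 3 3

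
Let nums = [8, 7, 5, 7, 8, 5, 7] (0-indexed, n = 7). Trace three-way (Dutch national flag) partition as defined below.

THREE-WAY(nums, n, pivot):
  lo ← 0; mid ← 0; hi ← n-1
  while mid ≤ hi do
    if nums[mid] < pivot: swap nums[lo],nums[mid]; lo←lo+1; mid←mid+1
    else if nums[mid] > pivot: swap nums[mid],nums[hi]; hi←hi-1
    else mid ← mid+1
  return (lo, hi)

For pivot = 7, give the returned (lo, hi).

pivot = 7; lo=0, mid=0, hi=6
nums[mid]=8>7: swap nums[0],nums[6]; hi=5 → [7, 7, 5, 7, 8, 5, 8]
nums[mid]=7=7: mid=1
nums[mid]=7=7: mid=2
nums[mid]=5<7: swap nums[0],nums[2]; lo=1,mid=3 → [5, 7, 7, 7, 8, 5, 8]
nums[mid]=7=7: mid=4
nums[mid]=8>7: swap nums[4],nums[5]; hi=4 → [5, 7, 7, 7, 5, 8, 8]
nums[mid]=5<7: swap nums[1],nums[4]; lo=2,mid=5 → [5, 5, 7, 7, 7, 8, 8]
end: lo=2, hi=4; nums = [5, 5, 7, 7, 7, 8, 8]

(2, 4)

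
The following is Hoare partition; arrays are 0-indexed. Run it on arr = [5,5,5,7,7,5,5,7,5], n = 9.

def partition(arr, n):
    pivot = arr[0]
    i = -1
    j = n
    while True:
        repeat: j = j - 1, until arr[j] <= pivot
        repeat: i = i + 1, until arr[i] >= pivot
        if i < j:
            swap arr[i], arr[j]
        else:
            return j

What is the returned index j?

pivot = arr[0] = 5; i = -1, j = 9
j→8 (arr[8]=5≤5), i→0 (arr[0]=5≥5); i<j, swap → [5,5,5,7,7,5,5,7,5]
j→6 (arr[6]=5≤5), i→1 (arr[1]=5≥5); i<j, swap → [5,5,5,7,7,5,5,7,5]
j→5 (arr[5]=5≤5), i→2 (arr[2]=5≥5); i<j, swap → [5,5,5,7,7,5,5,7,5]
j→2, i→3; i≥j, return j=2. arr = [5,5,5,7,7,5,5,7,5]

2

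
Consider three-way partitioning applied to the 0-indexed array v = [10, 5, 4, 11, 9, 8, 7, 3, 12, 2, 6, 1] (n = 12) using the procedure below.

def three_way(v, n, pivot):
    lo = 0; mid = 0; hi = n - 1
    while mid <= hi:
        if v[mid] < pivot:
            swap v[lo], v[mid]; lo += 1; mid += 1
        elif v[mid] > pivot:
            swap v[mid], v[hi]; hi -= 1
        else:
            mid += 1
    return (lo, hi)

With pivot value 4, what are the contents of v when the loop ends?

[1, 2, 3, 4, 8, 7, 9, 12, 11, 6, 5, 10]

pivot = 4; lo=0, mid=0, hi=11
v[mid]=10>4: swap v[0],v[11]; hi=10 → [1, 5, 4, 11, 9, 8, 7, 3, 12, 2, 6, 10]
v[mid]=1<4: swap v[0],v[0]; lo=1,mid=1 → [1, 5, 4, 11, 9, 8, 7, 3, 12, 2, 6, 10]
v[mid]=5>4: swap v[1],v[10]; hi=9 → [1, 6, 4, 11, 9, 8, 7, 3, 12, 2, 5, 10]
v[mid]=6>4: swap v[1],v[9]; hi=8 → [1, 2, 4, 11, 9, 8, 7, 3, 12, 6, 5, 10]
v[mid]=2<4: swap v[1],v[1]; lo=2,mid=2 → [1, 2, 4, 11, 9, 8, 7, 3, 12, 6, 5, 10]
v[mid]=4=4: mid=3
v[mid]=11>4: swap v[3],v[8]; hi=7 → [1, 2, 4, 12, 9, 8, 7, 3, 11, 6, 5, 10]
v[mid]=12>4: swap v[3],v[7]; hi=6 → [1, 2, 4, 3, 9, 8, 7, 12, 11, 6, 5, 10]
v[mid]=3<4: swap v[2],v[3]; lo=3,mid=4 → [1, 2, 3, 4, 9, 8, 7, 12, 11, 6, 5, 10]
v[mid]=9>4: swap v[4],v[6]; hi=5 → [1, 2, 3, 4, 7, 8, 9, 12, 11, 6, 5, 10]
v[mid]=7>4: swap v[4],v[5]; hi=4 → [1, 2, 3, 4, 8, 7, 9, 12, 11, 6, 5, 10]
v[mid]=8>4: swap v[4],v[4]; hi=3 → [1, 2, 3, 4, 8, 7, 9, 12, 11, 6, 5, 10]
end: lo=3, hi=3; v = [1, 2, 3, 4, 8, 7, 9, 12, 11, 6, 5, 10]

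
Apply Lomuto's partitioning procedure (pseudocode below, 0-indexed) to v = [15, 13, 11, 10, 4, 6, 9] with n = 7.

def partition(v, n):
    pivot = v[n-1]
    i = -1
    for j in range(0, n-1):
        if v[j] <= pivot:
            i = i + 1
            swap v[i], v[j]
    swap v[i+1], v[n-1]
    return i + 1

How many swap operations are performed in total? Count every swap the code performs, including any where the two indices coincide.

pivot=9, i=-1
j=0: 15>9, skip
j=1: 13>9, skip
j=2: 11>9, skip
j=3: 10>9, skip
j=4: 4≤9, i=0, swap(0,4) ⇒ [4, 13, 11, 10, 15, 6, 9]
j=5: 6≤9, i=1, swap(1,5) ⇒ [4, 6, 11, 10, 15, 13, 9]
swap(2,6) ⇒ [4, 6, 9, 10, 15, 13, 11]; return 2

3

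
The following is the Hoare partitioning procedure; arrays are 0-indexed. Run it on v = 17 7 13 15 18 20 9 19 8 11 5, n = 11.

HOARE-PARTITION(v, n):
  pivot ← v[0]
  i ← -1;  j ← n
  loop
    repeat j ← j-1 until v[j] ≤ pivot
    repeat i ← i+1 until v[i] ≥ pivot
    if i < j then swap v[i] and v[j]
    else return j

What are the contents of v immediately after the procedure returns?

pivot=17
j stops at 10 (5), i stops at 0 (17); swap ⇒ 5 7 13 15 18 20 9 19 8 11 17
j stops at 9 (11), i stops at 4 (18); swap ⇒ 5 7 13 15 11 20 9 19 8 18 17
j stops at 8 (8), i stops at 5 (20); swap ⇒ 5 7 13 15 11 8 9 19 20 18 17
j stops at 6, i stops at 7; i≥j ⇒ return 6. v=5 7 13 15 11 8 9 19 20 18 17

5 7 13 15 11 8 9 19 20 18 17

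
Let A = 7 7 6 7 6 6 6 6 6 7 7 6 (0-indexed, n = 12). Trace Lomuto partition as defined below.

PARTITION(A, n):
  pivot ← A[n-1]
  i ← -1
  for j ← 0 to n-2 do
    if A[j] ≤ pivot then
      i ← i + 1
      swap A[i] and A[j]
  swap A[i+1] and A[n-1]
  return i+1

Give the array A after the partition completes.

6 6 6 6 6 6 6 7 7 7 7 7

pivot=6, i=-1
j=0: 7>6, skip
j=1: 7>6, skip
j=2: 6≤6, i=0, swap(0,2) ⇒ 6 7 7 7 6 6 6 6 6 7 7 6
j=3: 7>6, skip
j=4: 6≤6, i=1, swap(1,4) ⇒ 6 6 7 7 7 6 6 6 6 7 7 6
j=5: 6≤6, i=2, swap(2,5) ⇒ 6 6 6 7 7 7 6 6 6 7 7 6
j=6: 6≤6, i=3, swap(3,6) ⇒ 6 6 6 6 7 7 7 6 6 7 7 6
j=7: 6≤6, i=4, swap(4,7) ⇒ 6 6 6 6 6 7 7 7 6 7 7 6
j=8: 6≤6, i=5, swap(5,8) ⇒ 6 6 6 6 6 6 7 7 7 7 7 6
j=9: 7>6, skip
j=10: 7>6, skip
swap(6,11) ⇒ 6 6 6 6 6 6 6 7 7 7 7 7; return 6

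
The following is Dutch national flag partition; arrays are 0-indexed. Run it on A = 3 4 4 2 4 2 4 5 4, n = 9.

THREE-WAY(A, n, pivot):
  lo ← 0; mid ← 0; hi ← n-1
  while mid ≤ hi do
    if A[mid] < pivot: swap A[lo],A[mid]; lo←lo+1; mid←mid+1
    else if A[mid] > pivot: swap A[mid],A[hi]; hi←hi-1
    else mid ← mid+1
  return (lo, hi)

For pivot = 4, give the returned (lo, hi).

pivot = 4; lo=0, mid=0, hi=8
A[mid]=3<4: swap A[0],A[0]; lo=1,mid=1 → 3 4 4 2 4 2 4 5 4
A[mid]=4=4: mid=2
A[mid]=4=4: mid=3
A[mid]=2<4: swap A[1],A[3]; lo=2,mid=4 → 3 2 4 4 4 2 4 5 4
A[mid]=4=4: mid=5
A[mid]=2<4: swap A[2],A[5]; lo=3,mid=6 → 3 2 2 4 4 4 4 5 4
A[mid]=4=4: mid=7
A[mid]=5>4: swap A[7],A[8]; hi=7 → 3 2 2 4 4 4 4 4 5
A[mid]=4=4: mid=8
end: lo=3, hi=7; A = 3 2 2 4 4 4 4 4 5

(3, 7)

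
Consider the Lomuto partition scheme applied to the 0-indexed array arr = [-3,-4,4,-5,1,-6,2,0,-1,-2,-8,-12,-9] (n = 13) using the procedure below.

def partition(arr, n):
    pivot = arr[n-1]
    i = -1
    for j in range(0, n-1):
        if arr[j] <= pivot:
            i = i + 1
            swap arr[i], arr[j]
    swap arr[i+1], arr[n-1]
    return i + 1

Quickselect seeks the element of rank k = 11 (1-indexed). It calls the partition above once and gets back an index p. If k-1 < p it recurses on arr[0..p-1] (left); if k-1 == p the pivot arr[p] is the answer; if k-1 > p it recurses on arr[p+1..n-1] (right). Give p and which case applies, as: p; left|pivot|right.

pivot=-9, i=-1
j=0: -3>-9, skip
j=1: -4>-9, skip
j=2: 4>-9, skip
j=3: -5>-9, skip
j=4: 1>-9, skip
j=5: -6>-9, skip
j=6: 2>-9, skip
j=7: 0>-9, skip
j=8: -1>-9, skip
j=9: -2>-9, skip
j=10: -8>-9, skip
j=11: -12≤-9, i=0, swap(0,11) ⇒ [-12,-4,4,-5,1,-6,2,0,-1,-2,-8,-3,-9]
swap(1,12) ⇒ [-12,-9,4,-5,1,-6,2,0,-1,-2,-8,-3,-4]; return 1
p = 1; k-1 = 10 > 1 ⇒ right

1; right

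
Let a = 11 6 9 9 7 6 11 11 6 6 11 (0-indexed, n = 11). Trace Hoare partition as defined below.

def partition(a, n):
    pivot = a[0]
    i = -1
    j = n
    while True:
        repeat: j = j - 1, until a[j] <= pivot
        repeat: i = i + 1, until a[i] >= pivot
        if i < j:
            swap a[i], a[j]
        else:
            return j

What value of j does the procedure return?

7

pivot = a[0] = 11; i = -1, j = 11
j→10 (a[10]=11≤11), i→0 (a[0]=11≥11); i<j, swap → 11 6 9 9 7 6 11 11 6 6 11
j→9 (a[9]=6≤11), i→6 (a[6]=11≥11); i<j, swap → 11 6 9 9 7 6 6 11 6 11 11
j→8 (a[8]=6≤11), i→7 (a[7]=11≥11); i<j, swap → 11 6 9 9 7 6 6 6 11 11 11
j→7, i→8; i≥j, return j=7. a = 11 6 9 9 7 6 6 6 11 11 11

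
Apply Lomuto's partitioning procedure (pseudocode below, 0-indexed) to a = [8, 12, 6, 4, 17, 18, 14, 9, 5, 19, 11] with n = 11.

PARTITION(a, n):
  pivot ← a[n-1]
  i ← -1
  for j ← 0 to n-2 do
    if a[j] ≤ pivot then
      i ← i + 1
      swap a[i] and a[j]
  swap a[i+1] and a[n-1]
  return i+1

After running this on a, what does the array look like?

pivot=11, i=-1
j=0: 8≤11, i=0, swap(0,0) ⇒ [8, 12, 6, 4, 17, 18, 14, 9, 5, 19, 11]
j=1: 12>11, skip
j=2: 6≤11, i=1, swap(1,2) ⇒ [8, 6, 12, 4, 17, 18, 14, 9, 5, 19, 11]
j=3: 4≤11, i=2, swap(2,3) ⇒ [8, 6, 4, 12, 17, 18, 14, 9, 5, 19, 11]
j=4: 17>11, skip
j=5: 18>11, skip
j=6: 14>11, skip
j=7: 9≤11, i=3, swap(3,7) ⇒ [8, 6, 4, 9, 17, 18, 14, 12, 5, 19, 11]
j=8: 5≤11, i=4, swap(4,8) ⇒ [8, 6, 4, 9, 5, 18, 14, 12, 17, 19, 11]
j=9: 19>11, skip
swap(5,10) ⇒ [8, 6, 4, 9, 5, 11, 14, 12, 17, 19, 18]; return 5

[8, 6, 4, 9, 5, 11, 14, 12, 17, 19, 18]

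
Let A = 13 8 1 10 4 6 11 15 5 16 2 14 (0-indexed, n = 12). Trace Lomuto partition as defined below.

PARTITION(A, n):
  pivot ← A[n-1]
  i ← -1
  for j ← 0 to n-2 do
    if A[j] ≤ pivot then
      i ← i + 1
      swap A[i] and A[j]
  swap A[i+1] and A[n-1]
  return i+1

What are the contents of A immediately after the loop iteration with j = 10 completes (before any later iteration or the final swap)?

pivot=14, i=-1
j=0: 13≤14, i=0, swap(0,0) ⇒ 13 8 1 10 4 6 11 15 5 16 2 14
j=1: 8≤14, i=1, swap(1,1) ⇒ 13 8 1 10 4 6 11 15 5 16 2 14
j=2: 1≤14, i=2, swap(2,2) ⇒ 13 8 1 10 4 6 11 15 5 16 2 14
j=3: 10≤14, i=3, swap(3,3) ⇒ 13 8 1 10 4 6 11 15 5 16 2 14
j=4: 4≤14, i=4, swap(4,4) ⇒ 13 8 1 10 4 6 11 15 5 16 2 14
j=5: 6≤14, i=5, swap(5,5) ⇒ 13 8 1 10 4 6 11 15 5 16 2 14
j=6: 11≤14, i=6, swap(6,6) ⇒ 13 8 1 10 4 6 11 15 5 16 2 14
j=7: 15>14, skip
j=8: 5≤14, i=7, swap(7,8) ⇒ 13 8 1 10 4 6 11 5 15 16 2 14
j=9: 16>14, skip
j=10: 2≤14, i=8, swap(8,10) ⇒ 13 8 1 10 4 6 11 5 2 16 15 14
(after j=10) A = 13 8 1 10 4 6 11 5 2 16 15 14

13 8 1 10 4 6 11 5 2 16 15 14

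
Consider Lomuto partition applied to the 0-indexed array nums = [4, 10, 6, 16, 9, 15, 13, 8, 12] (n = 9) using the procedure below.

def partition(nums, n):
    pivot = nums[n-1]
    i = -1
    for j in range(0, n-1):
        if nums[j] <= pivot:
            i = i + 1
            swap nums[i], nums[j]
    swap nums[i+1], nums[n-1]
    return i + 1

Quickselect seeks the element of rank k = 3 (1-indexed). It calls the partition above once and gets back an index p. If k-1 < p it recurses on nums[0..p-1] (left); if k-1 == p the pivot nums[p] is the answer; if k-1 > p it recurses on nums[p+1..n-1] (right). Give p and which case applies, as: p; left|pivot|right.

5; left

pivot=12, i=-1
j=0: 4≤12, i=0, swap(0,0) ⇒ [4, 10, 6, 16, 9, 15, 13, 8, 12]
j=1: 10≤12, i=1, swap(1,1) ⇒ [4, 10, 6, 16, 9, 15, 13, 8, 12]
j=2: 6≤12, i=2, swap(2,2) ⇒ [4, 10, 6, 16, 9, 15, 13, 8, 12]
j=3: 16>12, skip
j=4: 9≤12, i=3, swap(3,4) ⇒ [4, 10, 6, 9, 16, 15, 13, 8, 12]
j=5: 15>12, skip
j=6: 13>12, skip
j=7: 8≤12, i=4, swap(4,7) ⇒ [4, 10, 6, 9, 8, 15, 13, 16, 12]
swap(5,8) ⇒ [4, 10, 6, 9, 8, 12, 13, 16, 15]; return 5
p = 5; k-1 = 2 < 5 ⇒ left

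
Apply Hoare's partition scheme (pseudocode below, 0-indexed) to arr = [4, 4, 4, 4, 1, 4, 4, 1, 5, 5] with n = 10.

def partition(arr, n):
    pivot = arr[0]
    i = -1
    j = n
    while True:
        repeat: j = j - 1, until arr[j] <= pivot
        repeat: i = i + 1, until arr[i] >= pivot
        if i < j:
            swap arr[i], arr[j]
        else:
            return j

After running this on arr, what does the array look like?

pivot = arr[0] = 4; i = -1, j = 10
j→7 (arr[7]=1≤4), i→0 (arr[0]=4≥4); i<j, swap → [1, 4, 4, 4, 1, 4, 4, 4, 5, 5]
j→6 (arr[6]=4≤4), i→1 (arr[1]=4≥4); i<j, swap → [1, 4, 4, 4, 1, 4, 4, 4, 5, 5]
j→5 (arr[5]=4≤4), i→2 (arr[2]=4≥4); i<j, swap → [1, 4, 4, 4, 1, 4, 4, 4, 5, 5]
j→4 (arr[4]=1≤4), i→3 (arr[3]=4≥4); i<j, swap → [1, 4, 4, 1, 4, 4, 4, 4, 5, 5]
j→3, i→4; i≥j, return j=3. arr = [1, 4, 4, 1, 4, 4, 4, 4, 5, 5]

[1, 4, 4, 1, 4, 4, 4, 4, 5, 5]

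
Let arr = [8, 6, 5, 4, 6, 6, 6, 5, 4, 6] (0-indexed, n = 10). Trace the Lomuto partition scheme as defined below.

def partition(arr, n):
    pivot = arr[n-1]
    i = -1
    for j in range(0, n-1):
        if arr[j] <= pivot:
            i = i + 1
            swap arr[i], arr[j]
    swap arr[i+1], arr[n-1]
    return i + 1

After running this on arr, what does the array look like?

pivot=6, i=-1
j=0: 8>6, skip
j=1: 6≤6, i=0, swap(0,1) ⇒ [6, 8, 5, 4, 6, 6, 6, 5, 4, 6]
j=2: 5≤6, i=1, swap(1,2) ⇒ [6, 5, 8, 4, 6, 6, 6, 5, 4, 6]
j=3: 4≤6, i=2, swap(2,3) ⇒ [6, 5, 4, 8, 6, 6, 6, 5, 4, 6]
j=4: 6≤6, i=3, swap(3,4) ⇒ [6, 5, 4, 6, 8, 6, 6, 5, 4, 6]
j=5: 6≤6, i=4, swap(4,5) ⇒ [6, 5, 4, 6, 6, 8, 6, 5, 4, 6]
j=6: 6≤6, i=5, swap(5,6) ⇒ [6, 5, 4, 6, 6, 6, 8, 5, 4, 6]
j=7: 5≤6, i=6, swap(6,7) ⇒ [6, 5, 4, 6, 6, 6, 5, 8, 4, 6]
j=8: 4≤6, i=7, swap(7,8) ⇒ [6, 5, 4, 6, 6, 6, 5, 4, 8, 6]
swap(8,9) ⇒ [6, 5, 4, 6, 6, 6, 5, 4, 6, 8]; return 8

[6, 5, 4, 6, 6, 6, 5, 4, 6, 8]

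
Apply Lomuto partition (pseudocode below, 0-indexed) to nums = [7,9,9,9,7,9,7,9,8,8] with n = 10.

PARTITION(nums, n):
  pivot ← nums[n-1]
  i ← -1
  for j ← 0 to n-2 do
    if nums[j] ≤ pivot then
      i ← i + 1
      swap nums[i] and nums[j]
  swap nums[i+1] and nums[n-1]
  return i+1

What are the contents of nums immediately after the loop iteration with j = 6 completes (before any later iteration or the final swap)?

pivot=8, i=-1
j=0: 7≤8, i=0, swap(0,0) ⇒ [7,9,9,9,7,9,7,9,8,8]
j=1: 9>8, skip
j=2: 9>8, skip
j=3: 9>8, skip
j=4: 7≤8, i=1, swap(1,4) ⇒ [7,7,9,9,9,9,7,9,8,8]
j=5: 9>8, skip
j=6: 7≤8, i=2, swap(2,6) ⇒ [7,7,7,9,9,9,9,9,8,8]
(after j=6) nums = [7,7,7,9,9,9,9,9,8,8]

[7,7,7,9,9,9,9,9,8,8]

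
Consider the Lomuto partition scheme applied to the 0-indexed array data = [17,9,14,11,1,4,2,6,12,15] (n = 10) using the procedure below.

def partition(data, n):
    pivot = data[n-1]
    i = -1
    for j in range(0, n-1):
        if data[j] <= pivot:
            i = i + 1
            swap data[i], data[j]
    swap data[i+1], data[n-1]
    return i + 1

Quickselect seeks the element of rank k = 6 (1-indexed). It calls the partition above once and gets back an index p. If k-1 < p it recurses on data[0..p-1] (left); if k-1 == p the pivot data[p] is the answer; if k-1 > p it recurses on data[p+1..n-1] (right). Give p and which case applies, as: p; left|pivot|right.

pivot = data[9] = 15; i = -1
j=0: data[0]=17 > 15 → no swap
j=1: data[1]=9 ≤ 15 → i=0, swap data[0],data[1] → [9,17,14,11,1,4,2,6,12,15]
j=2: data[2]=14 ≤ 15 → i=1, swap data[1],data[2] → [9,14,17,11,1,4,2,6,12,15]
j=3: data[3]=11 ≤ 15 → i=2, swap data[2],data[3] → [9,14,11,17,1,4,2,6,12,15]
j=4: data[4]=1 ≤ 15 → i=3, swap data[3],data[4] → [9,14,11,1,17,4,2,6,12,15]
j=5: data[5]=4 ≤ 15 → i=4, swap data[4],data[5] → [9,14,11,1,4,17,2,6,12,15]
j=6: data[6]=2 ≤ 15 → i=5, swap data[5],data[6] → [9,14,11,1,4,2,17,6,12,15]
j=7: data[7]=6 ≤ 15 → i=6, swap data[6],data[7] → [9,14,11,1,4,2,6,17,12,15]
j=8: data[8]=12 ≤ 15 → i=7, swap data[7],data[8] → [9,14,11,1,4,2,6,12,17,15]
final swap data[8],data[9] → [9,14,11,1,4,2,6,12,15,17]; return 8
p = 8; k-1 = 5 < 8 ⇒ left

8; left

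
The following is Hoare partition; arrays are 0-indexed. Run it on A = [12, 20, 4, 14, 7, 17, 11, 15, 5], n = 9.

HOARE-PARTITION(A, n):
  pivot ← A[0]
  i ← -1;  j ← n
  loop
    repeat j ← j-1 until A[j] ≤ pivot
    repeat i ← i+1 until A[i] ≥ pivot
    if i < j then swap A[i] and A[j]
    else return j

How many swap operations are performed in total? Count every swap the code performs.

3

pivot = A[0] = 12; i = -1, j = 9
j→8 (A[8]=5≤12), i→0 (A[0]=12≥12); i<j, swap → [5, 20, 4, 14, 7, 17, 11, 15, 12]
j→6 (A[6]=11≤12), i→1 (A[1]=20≥12); i<j, swap → [5, 11, 4, 14, 7, 17, 20, 15, 12]
j→4 (A[4]=7≤12), i→3 (A[3]=14≥12); i<j, swap → [5, 11, 4, 7, 14, 17, 20, 15, 12]
j→3, i→4; i≥j, return j=3. A = [5, 11, 4, 7, 14, 17, 20, 15, 12]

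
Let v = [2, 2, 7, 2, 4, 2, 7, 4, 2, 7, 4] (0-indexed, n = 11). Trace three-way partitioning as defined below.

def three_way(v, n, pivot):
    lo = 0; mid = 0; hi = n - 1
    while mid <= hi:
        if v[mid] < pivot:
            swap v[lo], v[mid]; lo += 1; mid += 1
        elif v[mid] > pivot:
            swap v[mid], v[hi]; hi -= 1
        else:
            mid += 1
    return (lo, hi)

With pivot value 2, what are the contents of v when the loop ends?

lo=0 mid=0 hi=10
2=2: mid=1
2=2: mid=2
7>2: swap(2,10), hi=9 ⇒ [2, 2, 4, 2, 4, 2, 7, 4, 2, 7, 7]
4>2: swap(2,9), hi=8 ⇒ [2, 2, 7, 2, 4, 2, 7, 4, 2, 4, 7]
7>2: swap(2,8), hi=7 ⇒ [2, 2, 2, 2, 4, 2, 7, 4, 7, 4, 7]
2=2: mid=3
2=2: mid=4
4>2: swap(4,7), hi=6 ⇒ [2, 2, 2, 2, 4, 2, 7, 4, 7, 4, 7]
4>2: swap(4,6), hi=5 ⇒ [2, 2, 2, 2, 7, 2, 4, 4, 7, 4, 7]
7>2: swap(4,5), hi=4 ⇒ [2, 2, 2, 2, 2, 7, 4, 4, 7, 4, 7]
2=2: mid=5
done. lo=0 hi=4; v=[2, 2, 2, 2, 2, 7, 4, 4, 7, 4, 7]

[2, 2, 2, 2, 2, 7, 4, 4, 7, 4, 7]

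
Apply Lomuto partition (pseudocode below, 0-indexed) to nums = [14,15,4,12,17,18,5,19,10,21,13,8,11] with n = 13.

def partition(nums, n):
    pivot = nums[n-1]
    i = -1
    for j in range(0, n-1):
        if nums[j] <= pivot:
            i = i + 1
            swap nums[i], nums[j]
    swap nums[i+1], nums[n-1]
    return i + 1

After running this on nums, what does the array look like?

pivot=11, i=-1
j=0: 14>11, skip
j=1: 15>11, skip
j=2: 4≤11, i=0, swap(0,2) ⇒ [4,15,14,12,17,18,5,19,10,21,13,8,11]
j=3: 12>11, skip
j=4: 17>11, skip
j=5: 18>11, skip
j=6: 5≤11, i=1, swap(1,6) ⇒ [4,5,14,12,17,18,15,19,10,21,13,8,11]
j=7: 19>11, skip
j=8: 10≤11, i=2, swap(2,8) ⇒ [4,5,10,12,17,18,15,19,14,21,13,8,11]
j=9: 21>11, skip
j=10: 13>11, skip
j=11: 8≤11, i=3, swap(3,11) ⇒ [4,5,10,8,17,18,15,19,14,21,13,12,11]
swap(4,12) ⇒ [4,5,10,8,11,18,15,19,14,21,13,12,17]; return 4

[4,5,10,8,11,18,15,19,14,21,13,12,17]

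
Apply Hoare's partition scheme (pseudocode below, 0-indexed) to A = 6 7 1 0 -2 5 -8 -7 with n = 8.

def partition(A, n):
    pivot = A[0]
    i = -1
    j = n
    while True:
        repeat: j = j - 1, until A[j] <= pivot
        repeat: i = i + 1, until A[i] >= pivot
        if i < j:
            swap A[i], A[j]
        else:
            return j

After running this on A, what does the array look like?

pivot = A[0] = 6; i = -1, j = 8
j→7 (A[7]=-7≤6), i→0 (A[0]=6≥6); i<j, swap → -7 7 1 0 -2 5 -8 6
j→6 (A[6]=-8≤6), i→1 (A[1]=7≥6); i<j, swap → -7 -8 1 0 -2 5 7 6
j→5, i→6; i≥j, return j=5. A = -7 -8 1 0 -2 5 7 6

-7 -8 1 0 -2 5 7 6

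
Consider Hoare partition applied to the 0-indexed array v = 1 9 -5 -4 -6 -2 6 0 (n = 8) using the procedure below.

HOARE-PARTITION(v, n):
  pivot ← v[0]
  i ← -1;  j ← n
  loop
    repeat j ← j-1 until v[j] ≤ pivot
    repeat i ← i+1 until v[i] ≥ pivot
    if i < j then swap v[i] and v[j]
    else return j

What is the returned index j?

pivot = v[0] = 1; i = -1, j = 8
j→7 (v[7]=0≤1), i→0 (v[0]=1≥1); i<j, swap → 0 9 -5 -4 -6 -2 6 1
j→5 (v[5]=-2≤1), i→1 (v[1]=9≥1); i<j, swap → 0 -2 -5 -4 -6 9 6 1
j→4, i→5; i≥j, return j=4. v = 0 -2 -5 -4 -6 9 6 1

4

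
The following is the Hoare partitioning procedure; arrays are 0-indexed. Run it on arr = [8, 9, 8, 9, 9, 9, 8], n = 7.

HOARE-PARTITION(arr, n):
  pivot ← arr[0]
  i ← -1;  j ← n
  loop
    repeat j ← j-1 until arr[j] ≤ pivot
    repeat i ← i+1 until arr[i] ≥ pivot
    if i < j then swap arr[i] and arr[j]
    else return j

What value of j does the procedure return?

pivot=8
j stops at 6 (8), i stops at 0 (8); swap ⇒ [8, 9, 8, 9, 9, 9, 8]
j stops at 2 (8), i stops at 1 (9); swap ⇒ [8, 8, 9, 9, 9, 9, 8]
j stops at 1, i stops at 2; i≥j ⇒ return 1. arr=[8, 8, 9, 9, 9, 9, 8]

1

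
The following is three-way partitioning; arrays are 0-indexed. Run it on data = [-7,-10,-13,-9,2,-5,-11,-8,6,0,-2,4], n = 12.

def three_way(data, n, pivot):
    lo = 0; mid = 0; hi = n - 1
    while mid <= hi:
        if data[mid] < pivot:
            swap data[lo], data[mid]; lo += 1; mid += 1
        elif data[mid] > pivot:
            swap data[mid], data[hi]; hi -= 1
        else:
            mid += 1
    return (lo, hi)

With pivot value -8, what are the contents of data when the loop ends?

[-10,-13,-9,-11,-8,-5,2,6,0,-2,4,-7]

pivot = -8; lo=0, mid=0, hi=11
data[mid]=-7>-8: swap data[0],data[11]; hi=10 → [4,-10,-13,-9,2,-5,-11,-8,6,0,-2,-7]
data[mid]=4>-8: swap data[0],data[10]; hi=9 → [-2,-10,-13,-9,2,-5,-11,-8,6,0,4,-7]
data[mid]=-2>-8: swap data[0],data[9]; hi=8 → [0,-10,-13,-9,2,-5,-11,-8,6,-2,4,-7]
data[mid]=0>-8: swap data[0],data[8]; hi=7 → [6,-10,-13,-9,2,-5,-11,-8,0,-2,4,-7]
data[mid]=6>-8: swap data[0],data[7]; hi=6 → [-8,-10,-13,-9,2,-5,-11,6,0,-2,4,-7]
data[mid]=-8=-8: mid=1
data[mid]=-10<-8: swap data[0],data[1]; lo=1,mid=2 → [-10,-8,-13,-9,2,-5,-11,6,0,-2,4,-7]
data[mid]=-13<-8: swap data[1],data[2]; lo=2,mid=3 → [-10,-13,-8,-9,2,-5,-11,6,0,-2,4,-7]
data[mid]=-9<-8: swap data[2],data[3]; lo=3,mid=4 → [-10,-13,-9,-8,2,-5,-11,6,0,-2,4,-7]
data[mid]=2>-8: swap data[4],data[6]; hi=5 → [-10,-13,-9,-8,-11,-5,2,6,0,-2,4,-7]
data[mid]=-11<-8: swap data[3],data[4]; lo=4,mid=5 → [-10,-13,-9,-11,-8,-5,2,6,0,-2,4,-7]
data[mid]=-5>-8: swap data[5],data[5]; hi=4 → [-10,-13,-9,-11,-8,-5,2,6,0,-2,4,-7]
end: lo=4, hi=4; data = [-10,-13,-9,-11,-8,-5,2,6,0,-2,4,-7]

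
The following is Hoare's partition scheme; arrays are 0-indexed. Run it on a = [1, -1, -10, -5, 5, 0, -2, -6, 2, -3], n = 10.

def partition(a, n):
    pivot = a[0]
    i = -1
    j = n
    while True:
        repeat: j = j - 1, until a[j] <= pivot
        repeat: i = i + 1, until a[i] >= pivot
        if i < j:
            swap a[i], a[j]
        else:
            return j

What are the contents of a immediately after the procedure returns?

pivot = a[0] = 1; i = -1, j = 10
j→9 (a[9]=-3≤1), i→0 (a[0]=1≥1); i<j, swap → [-3, -1, -10, -5, 5, 0, -2, -6, 2, 1]
j→7 (a[7]=-6≤1), i→4 (a[4]=5≥1); i<j, swap → [-3, -1, -10, -5, -6, 0, -2, 5, 2, 1]
j→6, i→7; i≥j, return j=6. a = [-3, -1, -10, -5, -6, 0, -2, 5, 2, 1]

[-3, -1, -10, -5, -6, 0, -2, 5, 2, 1]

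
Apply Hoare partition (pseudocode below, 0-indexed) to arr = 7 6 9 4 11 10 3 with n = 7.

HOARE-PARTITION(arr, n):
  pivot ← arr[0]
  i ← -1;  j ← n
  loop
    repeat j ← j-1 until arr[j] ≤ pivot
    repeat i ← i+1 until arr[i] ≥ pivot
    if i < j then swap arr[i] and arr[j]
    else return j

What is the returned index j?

pivot = arr[0] = 7; i = -1, j = 7
j→6 (arr[6]=3≤7), i→0 (arr[0]=7≥7); i<j, swap → 3 6 9 4 11 10 7
j→3 (arr[3]=4≤7), i→2 (arr[2]=9≥7); i<j, swap → 3 6 4 9 11 10 7
j→2, i→3; i≥j, return j=2. arr = 3 6 4 9 11 10 7

2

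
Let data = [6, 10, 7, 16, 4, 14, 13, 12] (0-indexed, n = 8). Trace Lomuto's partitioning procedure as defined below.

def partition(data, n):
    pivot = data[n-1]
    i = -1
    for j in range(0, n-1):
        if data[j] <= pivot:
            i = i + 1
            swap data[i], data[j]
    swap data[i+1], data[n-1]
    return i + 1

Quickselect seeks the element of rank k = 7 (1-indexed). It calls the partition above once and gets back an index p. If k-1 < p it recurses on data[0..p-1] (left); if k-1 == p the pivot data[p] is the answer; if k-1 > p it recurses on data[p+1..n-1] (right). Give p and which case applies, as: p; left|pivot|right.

4; right

pivot=12, i=-1
j=0: 6≤12, i=0, swap(0,0) ⇒ [6, 10, 7, 16, 4, 14, 13, 12]
j=1: 10≤12, i=1, swap(1,1) ⇒ [6, 10, 7, 16, 4, 14, 13, 12]
j=2: 7≤12, i=2, swap(2,2) ⇒ [6, 10, 7, 16, 4, 14, 13, 12]
j=3: 16>12, skip
j=4: 4≤12, i=3, swap(3,4) ⇒ [6, 10, 7, 4, 16, 14, 13, 12]
j=5: 14>12, skip
j=6: 13>12, skip
swap(4,7) ⇒ [6, 10, 7, 4, 12, 14, 13, 16]; return 4
p = 4; k-1 = 6 > 4 ⇒ right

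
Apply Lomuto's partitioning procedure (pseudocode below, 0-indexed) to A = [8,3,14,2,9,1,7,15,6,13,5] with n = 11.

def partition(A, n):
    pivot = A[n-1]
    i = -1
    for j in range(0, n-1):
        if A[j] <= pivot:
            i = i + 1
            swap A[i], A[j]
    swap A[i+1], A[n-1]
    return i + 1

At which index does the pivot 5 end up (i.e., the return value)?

pivot = A[10] = 5; i = -1
j=0: A[0]=8 > 5 → no swap
j=1: A[1]=3 ≤ 5 → i=0, swap A[0],A[1] → [3,8,14,2,9,1,7,15,6,13,5]
j=2: A[2]=14 > 5 → no swap
j=3: A[3]=2 ≤ 5 → i=1, swap A[1],A[3] → [3,2,14,8,9,1,7,15,6,13,5]
j=4: A[4]=9 > 5 → no swap
j=5: A[5]=1 ≤ 5 → i=2, swap A[2],A[5] → [3,2,1,8,9,14,7,15,6,13,5]
j=6: A[6]=7 > 5 → no swap
j=7: A[7]=15 > 5 → no swap
j=8: A[8]=6 > 5 → no swap
j=9: A[9]=13 > 5 → no swap
final swap A[3],A[10] → [3,2,1,5,9,14,7,15,6,13,8]; return 3

3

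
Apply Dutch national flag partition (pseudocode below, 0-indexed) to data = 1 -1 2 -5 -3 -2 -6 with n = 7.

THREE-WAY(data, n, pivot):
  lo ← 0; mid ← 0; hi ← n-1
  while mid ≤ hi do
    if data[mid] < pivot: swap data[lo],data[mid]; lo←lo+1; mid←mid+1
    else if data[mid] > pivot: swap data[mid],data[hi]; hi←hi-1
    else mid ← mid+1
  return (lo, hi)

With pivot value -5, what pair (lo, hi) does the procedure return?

pivot = -5; lo=0, mid=0, hi=6
data[mid]=1>-5: swap data[0],data[6]; hi=5 → -6 -1 2 -5 -3 -2 1
data[mid]=-6<-5: swap data[0],data[0]; lo=1,mid=1 → -6 -1 2 -5 -3 -2 1
data[mid]=-1>-5: swap data[1],data[5]; hi=4 → -6 -2 2 -5 -3 -1 1
data[mid]=-2>-5: swap data[1],data[4]; hi=3 → -6 -3 2 -5 -2 -1 1
data[mid]=-3>-5: swap data[1],data[3]; hi=2 → -6 -5 2 -3 -2 -1 1
data[mid]=-5=-5: mid=2
data[mid]=2>-5: swap data[2],data[2]; hi=1 → -6 -5 2 -3 -2 -1 1
end: lo=1, hi=1; data = -6 -5 2 -3 -2 -1 1

(1, 1)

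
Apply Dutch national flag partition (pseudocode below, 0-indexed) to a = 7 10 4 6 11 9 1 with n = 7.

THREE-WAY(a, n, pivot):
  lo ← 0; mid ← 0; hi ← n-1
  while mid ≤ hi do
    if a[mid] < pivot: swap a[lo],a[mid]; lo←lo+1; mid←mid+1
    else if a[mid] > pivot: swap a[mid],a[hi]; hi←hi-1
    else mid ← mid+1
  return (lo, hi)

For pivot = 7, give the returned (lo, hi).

(3, 3)

pivot = 7; lo=0, mid=0, hi=6
a[mid]=7=7: mid=1
a[mid]=10>7: swap a[1],a[6]; hi=5 → 7 1 4 6 11 9 10
a[mid]=1<7: swap a[0],a[1]; lo=1,mid=2 → 1 7 4 6 11 9 10
a[mid]=4<7: swap a[1],a[2]; lo=2,mid=3 → 1 4 7 6 11 9 10
a[mid]=6<7: swap a[2],a[3]; lo=3,mid=4 → 1 4 6 7 11 9 10
a[mid]=11>7: swap a[4],a[5]; hi=4 → 1 4 6 7 9 11 10
a[mid]=9>7: swap a[4],a[4]; hi=3 → 1 4 6 7 9 11 10
end: lo=3, hi=3; a = 1 4 6 7 9 11 10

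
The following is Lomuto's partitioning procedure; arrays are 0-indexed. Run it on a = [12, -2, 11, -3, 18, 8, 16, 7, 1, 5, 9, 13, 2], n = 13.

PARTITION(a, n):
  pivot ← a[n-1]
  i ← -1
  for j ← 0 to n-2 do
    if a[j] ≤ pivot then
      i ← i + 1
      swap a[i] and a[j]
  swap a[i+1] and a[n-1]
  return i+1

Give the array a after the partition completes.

pivot=2, i=-1
j=0: 12>2, skip
j=1: -2≤2, i=0, swap(0,1) ⇒ [-2, 12, 11, -3, 18, 8, 16, 7, 1, 5, 9, 13, 2]
j=2: 11>2, skip
j=3: -3≤2, i=1, swap(1,3) ⇒ [-2, -3, 11, 12, 18, 8, 16, 7, 1, 5, 9, 13, 2]
j=4: 18>2, skip
j=5: 8>2, skip
j=6: 16>2, skip
j=7: 7>2, skip
j=8: 1≤2, i=2, swap(2,8) ⇒ [-2, -3, 1, 12, 18, 8, 16, 7, 11, 5, 9, 13, 2]
j=9: 5>2, skip
j=10: 9>2, skip
j=11: 13>2, skip
swap(3,12) ⇒ [-2, -3, 1, 2, 18, 8, 16, 7, 11, 5, 9, 13, 12]; return 3

[-2, -3, 1, 2, 18, 8, 16, 7, 11, 5, 9, 13, 12]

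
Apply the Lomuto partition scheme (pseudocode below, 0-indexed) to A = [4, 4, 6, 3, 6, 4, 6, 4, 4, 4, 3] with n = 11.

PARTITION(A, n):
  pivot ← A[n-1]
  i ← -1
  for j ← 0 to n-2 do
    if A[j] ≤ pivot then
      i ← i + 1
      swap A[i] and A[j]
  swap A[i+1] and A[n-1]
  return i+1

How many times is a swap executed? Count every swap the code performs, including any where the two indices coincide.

pivot=3, i=-1
j=0: 4>3, skip
j=1: 4>3, skip
j=2: 6>3, skip
j=3: 3≤3, i=0, swap(0,3) ⇒ [3, 4, 6, 4, 6, 4, 6, 4, 4, 4, 3]
j=4: 6>3, skip
j=5: 4>3, skip
j=6: 6>3, skip
j=7: 4>3, skip
j=8: 4>3, skip
j=9: 4>3, skip
swap(1,10) ⇒ [3, 3, 6, 4, 6, 4, 6, 4, 4, 4, 4]; return 1

2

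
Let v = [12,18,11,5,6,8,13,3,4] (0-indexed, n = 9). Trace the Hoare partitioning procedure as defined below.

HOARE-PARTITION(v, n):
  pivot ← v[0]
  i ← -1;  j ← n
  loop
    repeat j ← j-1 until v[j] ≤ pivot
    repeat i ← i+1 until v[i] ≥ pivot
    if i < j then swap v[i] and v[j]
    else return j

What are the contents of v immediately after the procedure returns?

[4,3,11,5,6,8,13,18,12]

pivot = v[0] = 12; i = -1, j = 9
j→8 (v[8]=4≤12), i→0 (v[0]=12≥12); i<j, swap → [4,18,11,5,6,8,13,3,12]
j→7 (v[7]=3≤12), i→1 (v[1]=18≥12); i<j, swap → [4,3,11,5,6,8,13,18,12]
j→5, i→6; i≥j, return j=5. v = [4,3,11,5,6,8,13,18,12]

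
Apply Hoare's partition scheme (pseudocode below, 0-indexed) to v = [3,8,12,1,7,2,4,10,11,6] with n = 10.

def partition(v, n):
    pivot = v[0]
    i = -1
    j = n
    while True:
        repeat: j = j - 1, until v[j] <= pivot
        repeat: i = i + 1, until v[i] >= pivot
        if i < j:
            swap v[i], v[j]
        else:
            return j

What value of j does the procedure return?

pivot=3
j stops at 5 (2), i stops at 0 (3); swap ⇒ [2,8,12,1,7,3,4,10,11,6]
j stops at 3 (1), i stops at 1 (8); swap ⇒ [2,1,12,8,7,3,4,10,11,6]
j stops at 1, i stops at 2; i≥j ⇒ return 1. v=[2,1,12,8,7,3,4,10,11,6]

1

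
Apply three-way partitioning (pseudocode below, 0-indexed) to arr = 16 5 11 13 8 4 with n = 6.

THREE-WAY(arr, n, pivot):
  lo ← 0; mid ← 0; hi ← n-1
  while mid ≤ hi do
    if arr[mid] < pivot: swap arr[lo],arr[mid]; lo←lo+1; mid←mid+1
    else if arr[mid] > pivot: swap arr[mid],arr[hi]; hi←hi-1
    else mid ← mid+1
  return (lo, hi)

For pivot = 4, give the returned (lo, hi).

pivot = 4; lo=0, mid=0, hi=5
arr[mid]=16>4: swap arr[0],arr[5]; hi=4 → 4 5 11 13 8 16
arr[mid]=4=4: mid=1
arr[mid]=5>4: swap arr[1],arr[4]; hi=3 → 4 8 11 13 5 16
arr[mid]=8>4: swap arr[1],arr[3]; hi=2 → 4 13 11 8 5 16
arr[mid]=13>4: swap arr[1],arr[2]; hi=1 → 4 11 13 8 5 16
arr[mid]=11>4: swap arr[1],arr[1]; hi=0 → 4 11 13 8 5 16
end: lo=0, hi=0; arr = 4 11 13 8 5 16

(0, 0)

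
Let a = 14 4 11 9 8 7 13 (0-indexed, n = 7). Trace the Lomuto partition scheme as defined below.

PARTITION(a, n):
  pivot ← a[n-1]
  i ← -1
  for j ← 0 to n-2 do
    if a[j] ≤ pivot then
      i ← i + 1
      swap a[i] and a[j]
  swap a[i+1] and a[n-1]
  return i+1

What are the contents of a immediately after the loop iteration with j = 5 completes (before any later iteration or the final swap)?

4 11 9 8 7 14 13

pivot = a[6] = 13; i = -1
j=0: a[0]=14 > 13 → no swap
j=1: a[1]=4 ≤ 13 → i=0, swap a[0],a[1] → 4 14 11 9 8 7 13
j=2: a[2]=11 ≤ 13 → i=1, swap a[1],a[2] → 4 11 14 9 8 7 13
j=3: a[3]=9 ≤ 13 → i=2, swap a[2],a[3] → 4 11 9 14 8 7 13
j=4: a[4]=8 ≤ 13 → i=3, swap a[3],a[4] → 4 11 9 8 14 7 13
j=5: a[5]=7 ≤ 13 → i=4, swap a[4],a[5] → 4 11 9 8 7 14 13
(after j=5) a = 4 11 9 8 7 14 13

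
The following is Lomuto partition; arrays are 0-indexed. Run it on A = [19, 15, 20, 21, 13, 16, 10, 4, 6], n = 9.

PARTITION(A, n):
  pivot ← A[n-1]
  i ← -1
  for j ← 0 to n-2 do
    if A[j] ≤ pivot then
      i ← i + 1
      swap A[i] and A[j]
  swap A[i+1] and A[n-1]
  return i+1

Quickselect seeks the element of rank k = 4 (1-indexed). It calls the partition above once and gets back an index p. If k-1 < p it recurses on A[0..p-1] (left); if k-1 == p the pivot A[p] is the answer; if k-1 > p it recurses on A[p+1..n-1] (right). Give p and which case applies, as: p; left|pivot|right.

1; right

pivot = A[8] = 6; i = -1
j=0: A[0]=19 > 6 → no swap
j=1: A[1]=15 > 6 → no swap
j=2: A[2]=20 > 6 → no swap
j=3: A[3]=21 > 6 → no swap
j=4: A[4]=13 > 6 → no swap
j=5: A[5]=16 > 6 → no swap
j=6: A[6]=10 > 6 → no swap
j=7: A[7]=4 ≤ 6 → i=0, swap A[0],A[7] → [4, 15, 20, 21, 13, 16, 10, 19, 6]
final swap A[1],A[8] → [4, 6, 20, 21, 13, 16, 10, 19, 15]; return 1
p = 1; k-1 = 3 > 1 ⇒ right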